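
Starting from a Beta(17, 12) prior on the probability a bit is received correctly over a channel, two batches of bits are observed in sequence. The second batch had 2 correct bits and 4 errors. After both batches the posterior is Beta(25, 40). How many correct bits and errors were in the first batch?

Sequential conjugate updates are equivalent to a single update on the pooled data, so total successes = posterior α − prior α and total failures = posterior β − prior β.
Total across both batches: 25−17=8 correct bits, 40−12=28 errors.
Subtract the second batch: 8−2=6 correct bits and 28−4=24 errors.

6 correct bits and 24 errors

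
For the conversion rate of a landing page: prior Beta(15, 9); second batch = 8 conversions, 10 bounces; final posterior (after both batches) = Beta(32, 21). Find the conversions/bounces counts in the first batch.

Sequential conjugate updates are equivalent to a single update on the pooled data, so total successes = posterior α − prior α and total failures = posterior β − prior β.
Total across both batches: 32−15=17 conversions, 21−9=12 bounces.
Subtract the second batch: 17−8=9 conversions and 12−10=2 bounces.

9 conversions and 2 bounces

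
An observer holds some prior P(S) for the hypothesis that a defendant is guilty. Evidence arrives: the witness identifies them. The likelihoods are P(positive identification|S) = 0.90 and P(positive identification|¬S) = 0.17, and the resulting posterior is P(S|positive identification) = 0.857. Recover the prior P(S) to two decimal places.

In odds form, posterior odds = prior odds × likelihood ratio, so prior odds = posterior odds ÷ LR.
Posterior odds = 0.857/(1−0.857) = 5.9930. LR = 0.90/0.17 = 5.2941.
Prior odds = 5.9930/5.2941 = 1.1320, so P(S) = 1.1320/(1+1.1320) ≈ 0.53.

P(S) = 0.53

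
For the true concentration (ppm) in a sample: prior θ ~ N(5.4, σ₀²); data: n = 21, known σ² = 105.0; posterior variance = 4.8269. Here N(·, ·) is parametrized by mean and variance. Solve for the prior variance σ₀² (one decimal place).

σ₀² = 139.4

Posterior precision equals prior precision plus data precision: 1/σ_n² = 1/σ₀² + n/σ².
So 1/σ₀² = 1/4.8269 − 21/105.0 = 0.207172 − 0.200000 = 0.007172.
Hence σ₀² = 1/0.007172 ≈ 139.4.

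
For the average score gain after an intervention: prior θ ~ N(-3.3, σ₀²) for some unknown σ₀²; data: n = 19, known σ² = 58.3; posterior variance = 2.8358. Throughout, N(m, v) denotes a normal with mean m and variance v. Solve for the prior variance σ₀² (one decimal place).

σ₀² = 37.4

Posterior precision equals prior precision plus data precision: 1/σ_n² = 1/σ₀² + n/σ².
So 1/σ₀² = 1/2.8358 − 19/58.3 = 0.352634 − 0.325901 = 0.026733.
Hence σ₀² = 1/0.026733 ≈ 37.4.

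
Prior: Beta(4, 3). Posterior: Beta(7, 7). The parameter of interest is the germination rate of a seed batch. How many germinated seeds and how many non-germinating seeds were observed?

Under Beta–binomial conjugacy the posterior parameters are (a+s, b+f).
So s = 7 − 4 = 3 and f = 7 − 3 = 4.

3 germinated seeds and 4 non-germinating seeds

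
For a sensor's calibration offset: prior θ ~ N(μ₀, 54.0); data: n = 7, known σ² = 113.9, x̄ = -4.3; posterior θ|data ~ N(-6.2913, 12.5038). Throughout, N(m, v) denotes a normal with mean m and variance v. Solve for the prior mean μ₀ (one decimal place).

μ₀ = -12.9

With known observation variance, the Normal–Normal posterior has precision τ_n = τ₀ + n/σ² and mean μ_n = (τ₀μ₀ + (n/σ²)x̄)/τ_n.
Here τ₀ = 1/54.0 = 0.018519 and τ_data = 7/113.9 = 0.061457, so τ_n = 0.079976.
Rearranging for μ₀: μ₀ = (μ_n·τ_n − τ_data·x̄)/τ₀ = (-6.2913·0.079976 − 0.061457·-4.3) / 0.018519 = -0.238888/0.018519 ≈ -12.9.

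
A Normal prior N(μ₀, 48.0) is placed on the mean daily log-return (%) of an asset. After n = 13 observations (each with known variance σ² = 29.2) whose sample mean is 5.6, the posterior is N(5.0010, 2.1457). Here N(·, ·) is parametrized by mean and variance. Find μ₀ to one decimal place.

The posterior mean is a precision-weighted average: μ_n = (τ₀μ₀ + τ_data·x̄)/(τ₀+τ_data), with τ₀=1/σ₀² and τ_data=n/σ².
Here τ₀ = 1/48.0 = 0.020833 and τ_data = 13/29.2 = 0.445205, so τ_n = 0.466038.
Rearranging for μ₀: μ₀ = (μ_n·τ_n − τ_data·x̄)/τ₀ = (5.0010·0.466038 − 0.445205·5.6) / 0.020833 = -0.162492/0.020833 ≈ -7.8.

μ₀ = -7.8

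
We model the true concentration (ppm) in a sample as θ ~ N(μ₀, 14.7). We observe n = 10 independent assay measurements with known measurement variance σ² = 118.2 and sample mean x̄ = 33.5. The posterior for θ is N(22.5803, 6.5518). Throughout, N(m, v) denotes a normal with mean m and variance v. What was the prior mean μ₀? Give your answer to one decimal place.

μ₀ = 9.0

The posterior mean is a precision-weighted average: μ_n = (τ₀μ₀ + τ_data·x̄)/(τ₀+τ_data), with τ₀=1/σ₀² and τ_data=n/σ².
Here τ₀ = 1/14.7 = 0.068027 and τ_data = 10/118.2 = 0.084602, so τ_n = 0.152629.
Rearranging for μ₀: μ₀ = (μ_n·τ_n − τ_data·x̄)/τ₀ = (22.5803·0.152629 − 0.084602·33.5) / 0.068027 = 0.612242/0.068027 ≈ 9.0.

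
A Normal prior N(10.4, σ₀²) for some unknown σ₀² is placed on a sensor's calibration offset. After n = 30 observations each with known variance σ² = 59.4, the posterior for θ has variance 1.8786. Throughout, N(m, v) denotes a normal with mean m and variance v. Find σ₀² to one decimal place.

For the Normal–Normal model with known σ², precisions add: τ_n = τ₀ + n/σ².
So 1/σ₀² = 1/1.8786 − 30/59.4 = 0.532311 − 0.505051 = 0.027260.
Hence σ₀² = 1/0.027260 ≈ 36.7.

σ₀² = 36.7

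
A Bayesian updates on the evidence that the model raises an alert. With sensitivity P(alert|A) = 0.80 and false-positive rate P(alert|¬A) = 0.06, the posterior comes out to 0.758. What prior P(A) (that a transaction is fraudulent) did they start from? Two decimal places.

Bayes' rule in odds form gives O(A|E) = O(A)·[P(E|A)/P(E|¬A)], hence O(A) = O(A|E)/LR.
Posterior odds = 0.758/(1−0.758) = 3.1322. LR = 0.80/0.06 = 13.3333.
Prior odds = 3.1322/13.3333 = 0.2349, so P(A) = 0.2349/(1+0.2349) ≈ 0.19.

P(A) = 0.19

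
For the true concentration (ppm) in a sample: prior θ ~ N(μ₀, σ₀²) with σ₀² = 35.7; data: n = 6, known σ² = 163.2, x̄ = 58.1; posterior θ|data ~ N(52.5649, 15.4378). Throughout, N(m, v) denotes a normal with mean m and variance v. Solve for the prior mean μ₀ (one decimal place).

The posterior mean is a precision-weighted average: μ_n = (τ₀μ₀ + τ_data·x̄)/(τ₀+τ_data), with τ₀=1/σ₀² and τ_data=n/σ².
Here τ₀ = 1/35.7 = 0.028011 and τ_data = 6/163.2 = 0.036765, so τ_n = 0.064776.
Rearranging for μ₀: μ₀ = (μ_n·τ_n − τ_data·x̄)/τ₀ = (52.5649·0.064776 − 0.036765·58.1) / 0.028011 = 1.268897/0.028011 ≈ 45.3.

μ₀ = 45.3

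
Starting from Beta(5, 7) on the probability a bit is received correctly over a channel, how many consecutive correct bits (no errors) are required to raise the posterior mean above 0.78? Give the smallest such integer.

k = 20

After k correct bits and 0 errors the posterior is Beta(5+k, 7), with mean (5+k)/(5+7+k).
Set (5+k)/(12+k) > 0.78 and solve: k > (0.78·12 − 5)/(1 − 0.78) = 19.818.
The smallest integer exceeding 19.818 is 20, and checking k=20: (25)/(32) = 0.7812 > 0.78.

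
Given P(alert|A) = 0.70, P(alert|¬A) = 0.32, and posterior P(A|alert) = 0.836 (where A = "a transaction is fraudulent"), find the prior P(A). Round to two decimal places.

P(A) = 0.70

In odds form, posterior odds = prior odds × likelihood ratio, so prior odds = posterior odds ÷ LR.
Posterior odds = 0.836/(1−0.836) = 5.0976. LR = 0.70/0.32 = 2.1875.
Prior odds = 5.0976/2.1875 = 2.3303, so P(A) = 2.3303/(1+2.3303) ≈ 0.70.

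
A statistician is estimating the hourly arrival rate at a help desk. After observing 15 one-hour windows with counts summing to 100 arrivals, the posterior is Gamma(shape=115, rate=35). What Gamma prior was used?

Gamma–Poisson conjugacy: posterior shape = α + Σxᵢ, posterior rate = β + n.
So α = 115 − 100 = 15 and β = 35 − 15 = 20.

Gamma(shape=15, rate=20)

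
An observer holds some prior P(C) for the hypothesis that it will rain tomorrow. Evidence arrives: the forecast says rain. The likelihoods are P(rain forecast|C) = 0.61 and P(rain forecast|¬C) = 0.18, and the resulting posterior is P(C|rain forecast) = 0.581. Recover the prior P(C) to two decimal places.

P(C) = 0.29

In odds form, posterior odds = prior odds × likelihood ratio, so prior odds = posterior odds ÷ LR.
Posterior odds = 0.581/(1−0.581) = 1.3866. LR = 0.61/0.18 = 3.3889.
Prior odds = 1.3866/3.3889 = 0.4092, so P(C) = 0.4092/(1+0.4092) ≈ 0.29.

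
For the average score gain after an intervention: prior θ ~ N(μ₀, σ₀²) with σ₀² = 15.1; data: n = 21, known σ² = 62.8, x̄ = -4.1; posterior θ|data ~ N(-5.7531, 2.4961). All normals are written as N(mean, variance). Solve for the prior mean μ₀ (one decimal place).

μ₀ = -14.1

With known observation variance, the Normal–Normal posterior has precision τ_n = τ₀ + n/σ² and mean μ_n = (τ₀μ₀ + (n/σ²)x̄)/τ_n.
Here τ₀ = 1/15.1 = 0.066225 and τ_data = 21/62.8 = 0.334395, so τ_n = 0.400620.
Rearranging for μ₀: μ₀ = (μ_n·τ_n − τ_data·x̄)/τ₀ = (-5.7531·0.400620 − 0.334395·-4.1) / 0.066225 = -0.933787/0.066225 ≈ -14.1.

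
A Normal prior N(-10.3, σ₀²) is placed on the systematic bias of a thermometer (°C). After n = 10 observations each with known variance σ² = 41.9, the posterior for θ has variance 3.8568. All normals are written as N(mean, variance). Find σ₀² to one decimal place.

σ₀² = 48.5

Posterior precision equals prior precision plus data precision: 1/σ_n² = 1/σ₀² + n/σ².
So 1/σ₀² = 1/3.8568 − 10/41.9 = 0.259282 − 0.238663 = 0.020619.
Hence σ₀² = 1/0.020619 ≈ 48.5.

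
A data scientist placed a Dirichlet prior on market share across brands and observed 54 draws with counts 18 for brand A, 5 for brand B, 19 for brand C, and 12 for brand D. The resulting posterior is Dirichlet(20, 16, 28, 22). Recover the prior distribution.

Dirichlet(2, 11, 9, 10)

For a Dirichlet(α) prior with multinomial counts c, the posterior is Dirichlet(α + c) componentwise.
Subtract each count from the matching posterior parameter: 20−18=2, 16−5=11, 28−19=9, 22−12=10.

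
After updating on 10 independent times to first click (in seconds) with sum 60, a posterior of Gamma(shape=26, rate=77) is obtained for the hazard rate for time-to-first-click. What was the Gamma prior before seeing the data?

Gamma–exponential conjugacy: posterior shape = α + n, posterior rate = β + Σtᵢ.
So α = 26 − 10 = 16 and β = 77 − 60 = 17.

Gamma(shape=16, rate=17)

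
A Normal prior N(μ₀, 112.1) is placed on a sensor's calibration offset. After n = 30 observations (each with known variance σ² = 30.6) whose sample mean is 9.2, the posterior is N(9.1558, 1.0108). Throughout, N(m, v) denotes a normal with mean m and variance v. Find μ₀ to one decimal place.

μ₀ = 4.3

With known observation variance, the Normal–Normal posterior has precision τ_n = τ₀ + n/σ² and mean μ_n = (τ₀μ₀ + (n/σ²)x̄)/τ_n.
Here τ₀ = 1/112.1 = 0.008921 and τ_data = 30/30.6 = 0.980392, so τ_n = 0.989313.
Rearranging for μ₀: μ₀ = (μ_n·τ_n − τ_data·x̄)/τ₀ = (9.1558·0.989313 − 0.980392·9.2) / 0.008921 = 0.038346/0.008921 ≈ 4.3.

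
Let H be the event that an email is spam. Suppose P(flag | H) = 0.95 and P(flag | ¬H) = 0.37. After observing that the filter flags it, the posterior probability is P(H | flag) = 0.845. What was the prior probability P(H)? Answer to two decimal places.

In odds form, posterior odds = prior odds × likelihood ratio, so prior odds = posterior odds ÷ LR.
Posterior odds = 0.845/(1−0.845) = 5.4516. LR = 0.95/0.37 = 2.5676.
Prior odds = 5.4516/2.5676 = 2.1232, so P(H) = 2.1232/(1+2.1232) ≈ 0.68.

P(H) = 0.68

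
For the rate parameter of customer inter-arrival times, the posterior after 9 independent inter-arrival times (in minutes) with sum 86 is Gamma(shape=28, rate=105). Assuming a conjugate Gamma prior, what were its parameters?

Gamma–exponential conjugacy: posterior shape = α + n, posterior rate = β + Σtᵢ.
So α = 28 − 9 = 19 and β = 105 − 86 = 19.

Gamma(shape=19, rate=19)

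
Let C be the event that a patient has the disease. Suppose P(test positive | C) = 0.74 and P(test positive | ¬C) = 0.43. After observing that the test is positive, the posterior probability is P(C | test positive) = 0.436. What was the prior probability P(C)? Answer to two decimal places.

Bayes' rule in odds form gives O(C|E) = O(C)·[P(E|C)/P(E|¬C)], hence O(C) = O(C|E)/LR.
Posterior odds = 0.436/(1−0.436) = 0.7730. LR = 0.74/0.43 = 1.7209.
Prior odds = 0.7730/1.7209 = 0.4492, so P(C) = 0.4492/(1+0.4492) ≈ 0.31.

P(C) = 0.31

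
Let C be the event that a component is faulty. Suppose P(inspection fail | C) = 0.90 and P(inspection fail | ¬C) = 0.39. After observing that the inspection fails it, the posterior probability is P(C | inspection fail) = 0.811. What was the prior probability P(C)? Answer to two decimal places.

P(C) = 0.65

In odds form, posterior odds = prior odds × likelihood ratio, so prior odds = posterior odds ÷ LR.
Posterior odds = 0.811/(1−0.811) = 4.2910. LR = 0.90/0.39 = 2.3077.
Prior odds = 4.2910/2.3077 = 1.8594, so P(C) = 1.8594/(1+1.8594) ≈ 0.65.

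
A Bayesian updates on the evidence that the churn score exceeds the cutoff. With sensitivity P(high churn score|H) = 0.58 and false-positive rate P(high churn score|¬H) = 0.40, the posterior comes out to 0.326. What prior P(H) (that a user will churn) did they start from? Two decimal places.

P(H) = 0.25

In odds form, posterior odds = prior odds × likelihood ratio, so prior odds = posterior odds ÷ LR.
Posterior odds = 0.326/(1−0.326) = 0.4837. LR = 0.58/0.40 = 1.4500.
Prior odds = 0.4837/1.4500 = 0.3336, so P(H) = 0.3336/(1+0.3336) ≈ 0.25.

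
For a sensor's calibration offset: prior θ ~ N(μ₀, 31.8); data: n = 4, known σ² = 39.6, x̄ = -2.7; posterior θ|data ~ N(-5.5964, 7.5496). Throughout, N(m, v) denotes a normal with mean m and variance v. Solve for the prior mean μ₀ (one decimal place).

μ₀ = -14.9

The posterior mean is a precision-weighted average: μ_n = (τ₀μ₀ + τ_data·x̄)/(τ₀+τ_data), with τ₀=1/σ₀² and τ_data=n/σ².
Here τ₀ = 1/31.8 = 0.031447 and τ_data = 4/39.6 = 0.101010, so τ_n = 0.132457.
Rearranging for μ₀: μ₀ = (μ_n·τ_n − τ_data·x̄)/τ₀ = (-5.5964·0.132457 − 0.101010·-2.7) / 0.031447 = -0.468555/0.031447 ≈ -14.9.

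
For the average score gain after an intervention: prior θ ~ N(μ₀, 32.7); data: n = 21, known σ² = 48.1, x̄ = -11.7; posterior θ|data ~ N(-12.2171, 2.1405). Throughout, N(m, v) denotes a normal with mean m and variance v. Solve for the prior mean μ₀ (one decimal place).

μ₀ = -19.6

The posterior mean is a precision-weighted average: μ_n = (τ₀μ₀ + τ_data·x̄)/(τ₀+τ_data), with τ₀=1/σ₀² and τ_data=n/σ².
Here τ₀ = 1/32.7 = 0.030581 and τ_data = 21/48.1 = 0.436590, so τ_n = 0.467171.
Rearranging for μ₀: μ₀ = (μ_n·τ_n − τ_data·x̄)/τ₀ = (-12.2171·0.467171 − 0.436590·-11.7) / 0.030581 = -0.599372/0.030581 ≈ -19.6.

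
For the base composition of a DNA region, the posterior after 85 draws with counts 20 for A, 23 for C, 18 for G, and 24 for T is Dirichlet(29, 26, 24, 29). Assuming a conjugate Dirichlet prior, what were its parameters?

Dirichlet(9, 3, 6, 5)

For a Dirichlet(α) prior with multinomial counts c, the posterior is Dirichlet(α + c) componentwise.
Subtract each count from the matching posterior parameter: 29−20=9, 26−23=3, 24−18=6, 29−24=5.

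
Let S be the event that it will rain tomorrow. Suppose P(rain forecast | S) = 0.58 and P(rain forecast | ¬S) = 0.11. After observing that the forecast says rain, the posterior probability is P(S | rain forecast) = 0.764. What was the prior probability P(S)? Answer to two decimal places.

P(S) = 0.38

Bayes' rule in odds form gives O(S|E) = O(S)·[P(E|S)/P(E|¬S)], hence O(S) = O(S|E)/LR.
Posterior odds = 0.764/(1−0.764) = 3.2373. LR = 0.58/0.11 = 5.2727.
Prior odds = 3.2373/5.2727 = 0.6140, so P(S) = 0.6140/(1+0.6140) ≈ 0.38.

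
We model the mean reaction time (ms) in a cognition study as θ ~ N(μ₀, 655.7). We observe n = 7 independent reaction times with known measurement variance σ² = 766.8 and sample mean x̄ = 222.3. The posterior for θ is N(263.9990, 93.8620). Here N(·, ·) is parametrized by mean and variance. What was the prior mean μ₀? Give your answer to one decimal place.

μ₀ = 513.6

The posterior mean is a precision-weighted average: μ_n = (τ₀μ₀ + τ_data·x̄)/(τ₀+τ_data), with τ₀=1/σ₀² and τ_data=n/σ².
Here τ₀ = 1/655.7 = 0.001525 and τ_data = 7/766.8 = 0.009129, so τ_n = 0.010654.
Rearranging for μ₀: μ₀ = (μ_n·τ_n − τ_data·x̄)/τ₀ = (263.9990·0.010654 − 0.009129·222.3) / 0.001525 = 0.783269/0.001525 ≈ 513.6.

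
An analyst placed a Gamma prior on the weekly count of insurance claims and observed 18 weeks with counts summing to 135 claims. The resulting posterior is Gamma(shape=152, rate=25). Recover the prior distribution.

Gamma–Poisson conjugacy: posterior shape = α + Σxᵢ, posterior rate = β + n.
So α = 152 − 135 = 17 and β = 25 − 18 = 7.

Gamma(shape=17, rate=7)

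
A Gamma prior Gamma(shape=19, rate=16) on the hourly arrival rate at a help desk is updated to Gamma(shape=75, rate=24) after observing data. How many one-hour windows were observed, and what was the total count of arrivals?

n = 8 one-hour windows with total 56 arrivals

Gamma–Poisson conjugacy: posterior shape = α + Σxᵢ, posterior rate = β + n.
Matching: Σxᵢ = 75 − 19 = 56 and n = 24 − 16 = 8.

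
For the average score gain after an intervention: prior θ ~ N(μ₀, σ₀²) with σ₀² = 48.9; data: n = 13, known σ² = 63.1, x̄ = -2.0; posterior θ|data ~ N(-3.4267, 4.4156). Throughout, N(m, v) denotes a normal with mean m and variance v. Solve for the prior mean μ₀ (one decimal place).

μ₀ = -17.8

With known observation variance, the Normal–Normal posterior has precision τ_n = τ₀ + n/σ² and mean μ_n = (τ₀μ₀ + (n/σ²)x̄)/τ_n.
Here τ₀ = 1/48.9 = 0.020450 and τ_data = 13/63.1 = 0.206022, so τ_n = 0.226472.
Rearranging for μ₀: μ₀ = (μ_n·τ_n − τ_data·x̄)/τ₀ = (-3.4267·0.226472 − 0.206022·-2.0) / 0.020450 = -0.364008/0.020450 ≈ -17.8.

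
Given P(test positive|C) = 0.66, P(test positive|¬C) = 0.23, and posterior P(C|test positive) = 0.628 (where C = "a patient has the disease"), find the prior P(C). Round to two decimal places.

In odds form, posterior odds = prior odds × likelihood ratio, so prior odds = posterior odds ÷ LR.
Posterior odds = 0.628/(1−0.628) = 1.6882. LR = 0.66/0.23 = 2.8696.
Prior odds = 1.6882/2.8696 = 0.5883, so P(C) = 0.5883/(1+0.5883) ≈ 0.37.

P(C) = 0.37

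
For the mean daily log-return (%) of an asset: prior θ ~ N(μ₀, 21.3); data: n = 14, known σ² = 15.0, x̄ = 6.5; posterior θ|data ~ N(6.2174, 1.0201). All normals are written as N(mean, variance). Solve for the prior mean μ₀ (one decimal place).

With known observation variance, the Normal–Normal posterior has precision τ_n = τ₀ + n/σ² and mean μ_n = (τ₀μ₀ + (n/σ²)x̄)/τ_n.
Here τ₀ = 1/21.3 = 0.046948 and τ_data = 14/15.0 = 0.933333, so τ_n = 0.980281.
Rearranging for μ₀: μ₀ = (μ_n·τ_n − τ_data·x̄)/τ₀ = (6.2174·0.980281 − 0.933333·6.5) / 0.046948 = 0.028135/0.046948 ≈ 0.6.

μ₀ = 0.6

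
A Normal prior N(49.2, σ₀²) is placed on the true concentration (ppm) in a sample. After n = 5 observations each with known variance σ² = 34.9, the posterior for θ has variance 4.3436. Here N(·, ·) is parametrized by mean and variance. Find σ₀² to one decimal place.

For the Normal–Normal model with known σ², precisions add: τ_n = τ₀ + n/σ².
So 1/σ₀² = 1/4.3436 − 5/34.9 = 0.230224 − 0.143266 = 0.086958.
Hence σ₀² = 1/0.086958 ≈ 11.5.

σ₀² = 11.5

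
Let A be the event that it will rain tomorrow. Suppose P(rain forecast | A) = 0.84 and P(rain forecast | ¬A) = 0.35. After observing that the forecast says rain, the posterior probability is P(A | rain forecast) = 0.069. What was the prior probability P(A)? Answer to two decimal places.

Bayes' rule in odds form gives O(A|E) = O(A)·[P(E|A)/P(E|¬A)], hence O(A) = O(A|E)/LR.
Posterior odds = 0.069/(1−0.069) = 0.0741. LR = 0.84/0.35 = 2.4000.
Prior odds = 0.0741/2.4000 = 0.0309, so P(A) = 0.0309/(1+0.0309) ≈ 0.03.

P(A) = 0.03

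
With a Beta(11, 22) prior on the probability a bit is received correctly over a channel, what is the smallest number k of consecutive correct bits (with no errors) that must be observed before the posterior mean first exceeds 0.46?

After k correct bits and 0 errors the posterior is Beta(11+k, 22), with mean (11+k)/(11+22+k).
Set (11+k)/(33+k) > 0.46 and solve: k > (0.46·33 − 11)/(1 − 0.46) = 7.741.
The smallest integer exceeding 7.741 is 8.

k = 8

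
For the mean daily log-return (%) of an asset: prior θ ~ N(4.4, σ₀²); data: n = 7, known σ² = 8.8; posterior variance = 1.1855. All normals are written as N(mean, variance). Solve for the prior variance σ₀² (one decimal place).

For the Normal–Normal model with known σ², precisions add: τ_n = τ₀ + n/σ².
So 1/σ₀² = 1/1.1855 − 7/8.8 = 0.843526 − 0.795455 = 0.048071.
Hence σ₀² = 1/0.048071 ≈ 20.8.

σ₀² = 20.8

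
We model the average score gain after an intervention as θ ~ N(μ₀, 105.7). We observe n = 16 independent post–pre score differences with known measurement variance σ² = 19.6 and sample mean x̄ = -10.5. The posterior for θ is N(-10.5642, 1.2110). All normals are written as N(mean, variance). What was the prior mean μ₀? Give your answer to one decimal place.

μ₀ = -16.1

With known observation variance, the Normal–Normal posterior has precision τ_n = τ₀ + n/σ² and mean μ_n = (τ₀μ₀ + (n/σ²)x̄)/τ_n.
Here τ₀ = 1/105.7 = 0.009461 and τ_data = 16/19.6 = 0.816327, so τ_n = 0.825788.
Rearranging for μ₀: μ₀ = (μ_n·τ_n − τ_data·x̄)/τ₀ = (-10.5642·0.825788 − 0.816327·-10.5) / 0.009461 = -0.152356/0.009461 ≈ -16.1.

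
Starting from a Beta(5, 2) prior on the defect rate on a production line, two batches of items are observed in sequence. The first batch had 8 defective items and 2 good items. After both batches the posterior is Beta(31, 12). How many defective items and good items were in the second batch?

Sequential conjugate updates are equivalent to a single update on the pooled data, so total successes = posterior α − prior α and total failures = posterior β − prior β.
Total across both batches: 31−5=26 defective items, 12−2=10 good items.
Subtract the first batch: 26−8=18 defective items and 10−2=8 good items.

18 defective items and 8 good items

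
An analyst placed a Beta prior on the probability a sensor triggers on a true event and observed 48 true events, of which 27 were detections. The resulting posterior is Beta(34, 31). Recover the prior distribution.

Beta(7, 10)

Under Beta–binomial conjugacy the posterior parameters are (α+s, β+f).
Subtract the data counts: 34−27=7, 31−21=10.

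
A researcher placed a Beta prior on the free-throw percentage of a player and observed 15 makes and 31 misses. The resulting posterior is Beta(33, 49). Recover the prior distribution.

Beta is conjugate to the binomial likelihood: posterior = Beta(α+s, β+f).
Subtract the data counts: 33−15=18, 49−31=18.

Beta(18, 18)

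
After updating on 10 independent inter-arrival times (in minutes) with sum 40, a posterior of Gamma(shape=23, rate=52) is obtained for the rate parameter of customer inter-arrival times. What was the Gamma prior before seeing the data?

Gamma(shape=13, rate=12)

Gamma–exponential conjugacy: posterior shape = α + n, posterior rate = β + Σtᵢ.
So α = 23 − 10 = 13 and β = 52 − 40 = 12.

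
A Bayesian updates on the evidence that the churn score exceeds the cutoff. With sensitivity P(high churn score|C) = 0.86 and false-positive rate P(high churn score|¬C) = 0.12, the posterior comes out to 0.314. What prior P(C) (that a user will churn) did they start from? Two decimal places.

P(C) = 0.06

Bayes' rule in odds form gives O(C|E) = O(C)·[P(E|C)/P(E|¬C)], hence O(C) = O(C|E)/LR.
Posterior odds = 0.314/(1−0.314) = 0.4577. LR = 0.86/0.12 = 7.1667.
Prior odds = 0.4577/7.1667 = 0.0639, so P(C) = 0.0639/(1+0.0639) ≈ 0.06.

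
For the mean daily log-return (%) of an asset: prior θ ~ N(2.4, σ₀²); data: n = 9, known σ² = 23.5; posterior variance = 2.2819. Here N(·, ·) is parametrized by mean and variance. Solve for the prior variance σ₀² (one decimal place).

σ₀² = 18.1

For the Normal–Normal model with known σ², precisions add: τ_n = τ₀ + n/σ².
So 1/σ₀² = 1/2.2819 − 9/23.5 = 0.438231 − 0.382979 = 0.055252.
Hence σ₀² = 1/0.055252 ≈ 18.1.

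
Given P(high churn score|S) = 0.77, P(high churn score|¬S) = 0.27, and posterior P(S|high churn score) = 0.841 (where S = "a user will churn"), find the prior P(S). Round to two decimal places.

In odds form, posterior odds = prior odds × likelihood ratio, so prior odds = posterior odds ÷ LR.
Posterior odds = 0.841/(1−0.841) = 5.2893. LR = 0.77/0.27 = 2.8519.
Prior odds = 5.2893/2.8519 = 1.8547, so P(S) = 1.8547/(1+1.8547) ≈ 0.65.

P(S) = 0.65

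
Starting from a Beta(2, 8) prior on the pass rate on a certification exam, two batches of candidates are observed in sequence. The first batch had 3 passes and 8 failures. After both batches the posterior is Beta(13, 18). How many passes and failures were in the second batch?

Because Beta–binomial updating is additive in the counts, the combined data contributed (α_post−α_prior, β_post−β_prior) successes and failures.
Total across both batches: 13−2=11 passes, 18−8=10 failures.
Subtract the first batch: 11−3=8 passes and 10−8=2 failures.

8 passes and 2 failures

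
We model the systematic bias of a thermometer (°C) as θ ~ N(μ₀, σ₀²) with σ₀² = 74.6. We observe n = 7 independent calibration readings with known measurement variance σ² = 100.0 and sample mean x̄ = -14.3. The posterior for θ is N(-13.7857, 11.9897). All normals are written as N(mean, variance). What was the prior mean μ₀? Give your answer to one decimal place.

μ₀ = -11.1

The posterior mean is a precision-weighted average: μ_n = (τ₀μ₀ + τ_data·x̄)/(τ₀+τ_data), with τ₀=1/σ₀² and τ_data=n/σ².
Here τ₀ = 1/74.6 = 0.013405 and τ_data = 7/100.0 = 0.070000, so τ_n = 0.083405.
Rearranging for μ₀: μ₀ = (μ_n·τ_n − τ_data·x̄)/τ₀ = (-13.7857·0.083405 − 0.070000·-14.3) / 0.013405 = -0.148796/0.013405 ≈ -11.1.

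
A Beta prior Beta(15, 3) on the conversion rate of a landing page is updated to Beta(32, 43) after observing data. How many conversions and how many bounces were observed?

17 conversions and 40 bounces

Beta is conjugate to the binomial likelihood: posterior = Beta(a+s, b+f).
Match parameters: s=32−15=17, f=43−3=40.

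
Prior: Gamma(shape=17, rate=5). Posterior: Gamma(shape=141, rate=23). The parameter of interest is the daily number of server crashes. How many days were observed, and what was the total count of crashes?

A Gamma(α, β) prior (rate parametrization) on a Poisson rate with n observations summing to S gives posterior Gamma(α+S, β+n).
Matching: Σxᵢ = 141 − 17 = 124 and n = 23 − 5 = 18.

n = 18 days with total 124 crashes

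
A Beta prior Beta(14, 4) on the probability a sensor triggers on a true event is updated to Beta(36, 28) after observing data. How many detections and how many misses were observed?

22 detections and 24 misses

A Beta(a, b) prior with s successes and f failures in binomial data gives a Beta(a+s, b+f) posterior.
So s = 36 − 14 = 22 and f = 28 − 4 = 24.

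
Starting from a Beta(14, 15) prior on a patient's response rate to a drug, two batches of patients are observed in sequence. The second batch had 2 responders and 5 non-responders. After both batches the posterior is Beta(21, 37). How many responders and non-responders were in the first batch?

5 responders and 17 non-responders

Sequential conjugate updates are equivalent to a single update on the pooled data, so total successes = posterior α − prior α and total failures = posterior β − prior β.
Total across both batches: 21−14=7 responders, 37−15=22 non-responders.
Subtract the second batch: 7−2=5 responders and 22−5=17 non-responders.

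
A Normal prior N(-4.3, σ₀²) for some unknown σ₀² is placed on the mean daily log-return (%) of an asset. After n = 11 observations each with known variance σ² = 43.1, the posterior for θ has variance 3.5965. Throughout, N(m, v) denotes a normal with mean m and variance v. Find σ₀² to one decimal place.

σ₀² = 43.8

For the Normal–Normal model with known σ², precisions add: τ_n = τ₀ + n/σ².
So 1/σ₀² = 1/3.5965 − 11/43.1 = 0.278048 − 0.255220 = 0.022828.
Hence σ₀² = 1/0.022828 ≈ 43.8.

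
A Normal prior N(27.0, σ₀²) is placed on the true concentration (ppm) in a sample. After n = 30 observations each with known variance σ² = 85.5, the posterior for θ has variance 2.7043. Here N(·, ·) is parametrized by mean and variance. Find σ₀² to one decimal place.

σ₀² = 52.9

For the Normal–Normal model with known σ², precisions add: τ_n = τ₀ + n/σ².
So 1/σ₀² = 1/2.7043 − 30/85.5 = 0.369781 − 0.350877 = 0.018904.
Hence σ₀² = 1/0.018904 ≈ 52.9.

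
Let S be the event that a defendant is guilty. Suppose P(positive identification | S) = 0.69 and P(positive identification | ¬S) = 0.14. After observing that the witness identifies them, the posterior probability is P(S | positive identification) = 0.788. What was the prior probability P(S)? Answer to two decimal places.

P(S) = 0.43

Bayes' rule in odds form gives O(S|E) = O(S)·[P(E|S)/P(E|¬S)], hence O(S) = O(S|E)/LR.
Posterior odds = 0.788/(1−0.788) = 3.7170. LR = 0.69/0.14 = 4.9286.
Prior odds = 3.7170/4.9286 = 0.7542, so P(S) = 0.7542/(1+0.7542) ≈ 0.43.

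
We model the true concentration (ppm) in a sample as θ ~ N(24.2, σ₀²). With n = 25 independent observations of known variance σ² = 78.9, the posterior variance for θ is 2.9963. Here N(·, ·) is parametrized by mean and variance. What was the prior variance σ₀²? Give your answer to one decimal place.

Posterior precision equals prior precision plus data precision: 1/σ_n² = 1/σ₀² + n/σ².
So 1/σ₀² = 1/2.9963 − 25/78.9 = 0.333745 − 0.316857 = 0.016888.
Hence σ₀² = 1/0.016888 ≈ 59.2.

σ₀² = 59.2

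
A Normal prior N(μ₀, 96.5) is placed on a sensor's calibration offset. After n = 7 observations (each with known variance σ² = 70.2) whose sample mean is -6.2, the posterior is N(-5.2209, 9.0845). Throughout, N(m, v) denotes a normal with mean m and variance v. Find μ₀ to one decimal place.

The posterior mean is a precision-weighted average: μ_n = (τ₀μ₀ + τ_data·x̄)/(τ₀+τ_data), with τ₀=1/σ₀² and τ_data=n/σ².
Here τ₀ = 1/96.5 = 0.010363 and τ_data = 7/70.2 = 0.099715, so τ_n = 0.110078.
Rearranging for μ₀: μ₀ = (μ_n·τ_n − τ_data·x̄)/τ₀ = (-5.2209·0.110078 − 0.099715·-6.2) / 0.010363 = 0.043527/0.010363 ≈ 4.2.

μ₀ = 4.2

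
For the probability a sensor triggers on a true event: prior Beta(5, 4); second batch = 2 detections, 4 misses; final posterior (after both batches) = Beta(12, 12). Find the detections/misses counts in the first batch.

Sequential conjugate updates are equivalent to a single update on the pooled data, so total successes = posterior α − prior α and total failures = posterior β − prior β.
Total across both batches: 12−5=7 detections, 12−4=8 misses.
Subtract the second batch: 7−2=5 detections and 8−4=4 misses.

5 detections and 4 misses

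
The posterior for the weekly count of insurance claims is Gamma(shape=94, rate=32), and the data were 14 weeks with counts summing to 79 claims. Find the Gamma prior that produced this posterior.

Gamma(shape=15, rate=18)

A Gamma(α, β) prior (rate parametrization) on a Poisson rate with n observations summing to S gives posterior Gamma(α+S, β+n).
So α = 94 − 79 = 15 and β = 32 − 14 = 18.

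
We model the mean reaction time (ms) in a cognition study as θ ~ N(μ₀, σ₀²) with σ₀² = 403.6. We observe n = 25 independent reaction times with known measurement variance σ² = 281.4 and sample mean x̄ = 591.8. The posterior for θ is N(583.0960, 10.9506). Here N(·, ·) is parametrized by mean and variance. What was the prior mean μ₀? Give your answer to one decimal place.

μ₀ = 271.0

With known observation variance, the Normal–Normal posterior has precision τ_n = τ₀ + n/σ² and mean μ_n = (τ₀μ₀ + (n/σ²)x̄)/τ_n.
Here τ₀ = 1/403.6 = 0.002478 and τ_data = 25/281.4 = 0.088842, so τ_n = 0.091320.
Rearranging for μ₀: μ₀ = (μ_n·τ_n − τ_data·x̄)/τ₀ = (583.0960·0.091320 − 0.088842·591.8) / 0.002478 = 0.671631/0.002478 ≈ 271.0.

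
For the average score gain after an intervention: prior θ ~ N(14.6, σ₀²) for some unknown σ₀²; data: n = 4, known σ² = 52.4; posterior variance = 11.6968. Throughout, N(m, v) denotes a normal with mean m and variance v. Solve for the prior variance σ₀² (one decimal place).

σ₀² = 109.2

For the Normal–Normal model with known σ², precisions add: τ_n = τ₀ + n/σ².
So 1/σ₀² = 1/11.6968 − 4/52.4 = 0.085493 − 0.076336 = 0.009157.
Hence σ₀² = 1/0.009157 ≈ 109.2.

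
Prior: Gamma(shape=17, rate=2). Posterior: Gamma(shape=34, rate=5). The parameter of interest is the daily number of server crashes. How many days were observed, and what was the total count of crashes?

Gamma–Poisson conjugacy: posterior shape = α + Σxᵢ, posterior rate = β + n.
Matching: Σxᵢ = 34 − 17 = 17 and n = 5 − 2 = 3.

n = 3 days with total 17 crashes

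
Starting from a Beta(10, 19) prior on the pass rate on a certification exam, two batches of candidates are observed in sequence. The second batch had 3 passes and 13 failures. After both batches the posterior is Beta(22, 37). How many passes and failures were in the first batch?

9 passes and 5 failures

Sequential conjugate updates are equivalent to a single update on the pooled data, so total successes = posterior α − prior α and total failures = posterior β − prior β.
Total across both batches: 22−10=12 passes, 37−19=18 failures.
Subtract the second batch: 12−3=9 passes and 18−13=5 failures.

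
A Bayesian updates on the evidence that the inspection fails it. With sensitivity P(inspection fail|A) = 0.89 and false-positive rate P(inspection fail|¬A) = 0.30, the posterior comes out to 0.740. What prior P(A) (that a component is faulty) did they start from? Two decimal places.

P(A) = 0.49

Bayes' rule in odds form gives O(A|E) = O(A)·[P(E|A)/P(E|¬A)], hence O(A) = O(A|E)/LR.
Posterior odds = 0.740/(1−0.740) = 2.8462. LR = 0.89/0.30 = 2.9667.
Prior odds = 2.8462/2.9667 = 0.9594, so P(A) = 0.9594/(1+0.9594) ≈ 0.49.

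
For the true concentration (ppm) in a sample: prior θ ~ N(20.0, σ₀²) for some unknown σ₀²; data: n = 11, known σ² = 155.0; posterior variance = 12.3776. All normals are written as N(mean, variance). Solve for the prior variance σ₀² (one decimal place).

σ₀² = 101.8

Posterior precision equals prior precision plus data precision: 1/σ_n² = 1/σ₀² + n/σ².
So 1/σ₀² = 1/12.3776 − 11/155.0 = 0.080791 − 0.070968 = 0.009823.
Hence σ₀² = 1/0.009823 ≈ 101.8.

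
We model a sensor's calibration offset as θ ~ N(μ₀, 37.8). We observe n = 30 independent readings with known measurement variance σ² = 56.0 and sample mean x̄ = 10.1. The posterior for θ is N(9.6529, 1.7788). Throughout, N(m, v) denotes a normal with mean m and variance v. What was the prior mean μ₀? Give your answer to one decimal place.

With known observation variance, the Normal–Normal posterior has precision τ_n = τ₀ + n/σ² and mean μ_n = (τ₀μ₀ + (n/σ²)x̄)/τ_n.
Here τ₀ = 1/37.8 = 0.026455 and τ_data = 30/56.0 = 0.535714, so τ_n = 0.562169.
Rearranging for μ₀: μ₀ = (μ_n·τ_n − τ_data·x̄)/τ₀ = (9.6529·0.562169 − 0.535714·10.1) / 0.026455 = 0.015850/0.026455 ≈ 0.6.

μ₀ = 0.6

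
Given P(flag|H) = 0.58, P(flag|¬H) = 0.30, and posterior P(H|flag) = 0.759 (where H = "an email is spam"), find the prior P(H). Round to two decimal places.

Bayes' rule in odds form gives O(H|E) = O(H)·[P(E|H)/P(E|¬H)], hence O(H) = O(H|E)/LR.
Posterior odds = 0.759/(1−0.759) = 3.1494. LR = 0.58/0.30 = 1.9333.
Prior odds = 3.1494/1.9333 = 1.6290, so P(H) = 1.6290/(1+1.6290) ≈ 0.62.

P(H) = 0.62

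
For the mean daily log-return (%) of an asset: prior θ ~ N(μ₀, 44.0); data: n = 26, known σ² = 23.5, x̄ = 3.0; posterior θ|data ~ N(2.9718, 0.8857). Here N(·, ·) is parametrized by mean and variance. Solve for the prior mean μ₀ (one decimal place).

μ₀ = 1.6

With known observation variance, the Normal–Normal posterior has precision τ_n = τ₀ + n/σ² and mean μ_n = (τ₀μ₀ + (n/σ²)x̄)/τ_n.
Here τ₀ = 1/44.0 = 0.022727 and τ_data = 26/23.5 = 1.106383, so τ_n = 1.129110.
Rearranging for μ₀: μ₀ = (μ_n·τ_n − τ_data·x̄)/τ₀ = (2.9718·1.129110 − 1.106383·3.0) / 0.022727 = 0.036340/0.022727 ≈ 1.6.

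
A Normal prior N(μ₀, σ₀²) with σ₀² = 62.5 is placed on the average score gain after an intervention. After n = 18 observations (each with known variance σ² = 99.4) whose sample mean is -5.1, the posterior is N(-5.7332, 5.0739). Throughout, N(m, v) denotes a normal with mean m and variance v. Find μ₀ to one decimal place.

μ₀ = -12.9

The posterior mean is a precision-weighted average: μ_n = (τ₀μ₀ + τ_data·x̄)/(τ₀+τ_data), with τ₀=1/σ₀² and τ_data=n/σ².
Here τ₀ = 1/62.5 = 0.016000 and τ_data = 18/99.4 = 0.181087, so τ_n = 0.197087.
Rearranging for μ₀: μ₀ = (μ_n·τ_n − τ_data·x̄)/τ₀ = (-5.7332·0.197087 − 0.181087·-5.1) / 0.016000 = -0.206395/0.016000 ≈ -12.9.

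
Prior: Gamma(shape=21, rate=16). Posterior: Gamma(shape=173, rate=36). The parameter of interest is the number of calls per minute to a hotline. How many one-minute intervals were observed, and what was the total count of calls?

Gamma–Poisson conjugacy: posterior shape = α + Σxᵢ, posterior rate = β + n.
Matching: Σxᵢ = 173 − 21 = 152 and n = 36 − 16 = 20.

n = 20 one-minute intervals with total 152 calls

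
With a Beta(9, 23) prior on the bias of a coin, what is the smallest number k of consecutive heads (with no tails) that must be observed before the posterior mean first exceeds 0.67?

k = 38

After k heads and 0 tails the posterior is Beta(9+k, 23), with mean (9+k)/(9+23+k).
Set (9+k)/(32+k) > 0.67 and solve: k > (0.67·32 − 9)/(1 − 0.67) = 37.697.
The smallest integer exceeding 37.697 is 38.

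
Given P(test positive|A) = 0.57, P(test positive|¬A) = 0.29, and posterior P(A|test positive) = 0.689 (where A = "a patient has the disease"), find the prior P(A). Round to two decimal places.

In odds form, posterior odds = prior odds × likelihood ratio, so prior odds = posterior odds ÷ LR.
Posterior odds = 0.689/(1−0.689) = 2.2154. LR = 0.57/0.29 = 1.9655.
Prior odds = 2.2154/1.9655 = 1.1271, so P(A) = 1.1271/(1+1.1271) ≈ 0.53.

P(A) = 0.53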